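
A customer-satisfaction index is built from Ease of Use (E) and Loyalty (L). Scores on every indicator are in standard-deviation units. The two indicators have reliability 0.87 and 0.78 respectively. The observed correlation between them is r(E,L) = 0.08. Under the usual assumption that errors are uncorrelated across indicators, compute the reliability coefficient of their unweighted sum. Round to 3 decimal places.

Var(E+L) = 2 + 2·[0.08] = 2 + 0.16 = 2.16.
Because errors are independent across components, Cov(Tᵢ,Tⱼ) = Cov(Xᵢ,Xⱼ); the off-diagonal part of the true-score variance is the same as above.
True-score variance = [0.87 + 0.78] + 0.16 = 1.65 + 0.16 = 1.81.
Reliability = 1.81 / 2.16 = 0.838.

0.838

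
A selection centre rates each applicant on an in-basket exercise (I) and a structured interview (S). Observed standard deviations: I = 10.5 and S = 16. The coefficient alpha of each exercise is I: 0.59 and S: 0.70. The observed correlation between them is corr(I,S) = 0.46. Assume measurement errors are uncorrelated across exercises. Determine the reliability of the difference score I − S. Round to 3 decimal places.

Var(I−S) = 10.5² + 16² − 2·10.5·16·0.46 = 366.25 − 154.56 = 211.69.
Because errors are independent across components, Cov(Tᵢ,Tⱼ) = Cov(Xᵢ,Xⱼ); the off-diagonal part of the true-score variance is the same as above.
True-score variance = [10.5²·0.59 + 16²·0.70] − 154.56 = 244.248 − 154.56 = 89.6875.
Reliability = 89.6875 / 211.69 = 0.424.

0.424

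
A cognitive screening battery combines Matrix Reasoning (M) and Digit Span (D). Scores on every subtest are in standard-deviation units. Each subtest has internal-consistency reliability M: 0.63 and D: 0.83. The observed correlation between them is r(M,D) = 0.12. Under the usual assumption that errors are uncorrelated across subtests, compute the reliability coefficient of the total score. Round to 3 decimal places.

Var(M+D) = 2 + 2·[0.12] = 2 + 0.24 = 2.24.
Under uncorrelated errors the observed covariances equal the true-score covariances, so only the own-variance terms attenuate.
True-score variance = [0.63 + 0.83] + 0.24 = 1.46 + 0.24 = 1.7.
Reliability = 1.7 / 2.24 = 0.759.

0.759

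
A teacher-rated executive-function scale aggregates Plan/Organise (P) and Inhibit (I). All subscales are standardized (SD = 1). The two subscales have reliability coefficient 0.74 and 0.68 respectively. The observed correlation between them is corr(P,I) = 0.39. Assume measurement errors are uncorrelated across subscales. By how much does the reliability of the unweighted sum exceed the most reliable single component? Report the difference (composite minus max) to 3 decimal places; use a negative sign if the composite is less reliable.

0.051

Var(sum) = 2 + 0.78 = 2.78; true-score variance = 1.42 + 0.78 = 2.2; composite reliability = 0.7914.
Max component reliability = 0.7400.
Difference = 0.7914 − 0.7400 = 0.051.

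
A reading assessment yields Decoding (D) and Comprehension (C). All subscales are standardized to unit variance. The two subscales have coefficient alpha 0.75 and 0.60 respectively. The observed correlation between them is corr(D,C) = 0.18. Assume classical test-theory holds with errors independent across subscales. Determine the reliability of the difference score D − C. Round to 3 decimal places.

Var(D−C) = 1 + 1 − 2·0.18 = 2 − 0.36 = 1.64.
With uncorrelated errors the cross-covariances are all true-score covariance, so they carry over unchanged; only the diagonal terms shrink to ρᵢσᵢ².
True-score variance = [0.75 + 0.60] − 0.36 = 1.35 − 0.36 = 0.99.
Reliability = 0.99 / 1.64 = 0.604.

0.604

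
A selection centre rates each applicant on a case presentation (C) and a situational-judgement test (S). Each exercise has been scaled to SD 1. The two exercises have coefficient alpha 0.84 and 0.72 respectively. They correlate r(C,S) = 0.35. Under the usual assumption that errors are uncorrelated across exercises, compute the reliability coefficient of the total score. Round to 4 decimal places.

Var(C+S) = 2 + 2·[0.35] = 2 + 0.7 = 2.7.
Under uncorrelated errors the observed covariances equal the true-score covariances, so only the own-variance terms attenuate.
True-score variance = [0.84 + 0.72] + 0.7 = 1.56 + 0.7 = 2.26.
Reliability = 2.26 / 2.7 = 0.8370.

0.8370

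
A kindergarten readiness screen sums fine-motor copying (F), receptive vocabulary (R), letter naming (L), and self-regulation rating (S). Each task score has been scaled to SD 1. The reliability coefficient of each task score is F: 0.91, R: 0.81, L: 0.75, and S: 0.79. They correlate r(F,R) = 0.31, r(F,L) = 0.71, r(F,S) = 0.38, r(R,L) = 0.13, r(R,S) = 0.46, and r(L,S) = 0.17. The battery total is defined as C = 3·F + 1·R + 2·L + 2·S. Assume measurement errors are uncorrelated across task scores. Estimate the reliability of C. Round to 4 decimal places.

Var(C) = 3² + 1 + 2² + 2² + 2·[3·0.31 + 6·0.71 + 6·0.38 + 2·0.13 + 2·0.46 + 4·0.17] = 18 + 18.66 = 36.66.
Under uncorrelated errors the observed covariances equal the true-score covariances, so only the own-variance terms attenuate.
True-score variance = [3²·0.91 + 0.81 + 2²·0.75 + 2²·0.79] + 18.66 = 15.16 + 18.66 = 33.82.
Reliability = 33.82 / 36.66 = 0.9225.

0.9225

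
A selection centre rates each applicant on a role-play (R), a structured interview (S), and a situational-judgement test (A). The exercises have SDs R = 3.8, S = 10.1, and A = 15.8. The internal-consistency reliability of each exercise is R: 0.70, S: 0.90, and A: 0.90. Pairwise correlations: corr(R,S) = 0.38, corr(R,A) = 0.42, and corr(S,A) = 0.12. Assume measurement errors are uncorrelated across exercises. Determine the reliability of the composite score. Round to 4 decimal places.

0.9184

Var(R+S+A) = 3.8² + 10.1² + 15.8² + 2·[3.8·10.1·0.38 + 3.8·15.8·0.42 + 10.1·15.8·0.12] = 366.09 + 117.902 = 483.992.
Under uncorrelated errors the observed covariances equal the true-score covariances, so only the own-variance terms attenuate.
True-score variance = [3.8²·0.70 + 10.1²·0.90 + 15.8²·0.90] + 117.902 = 326.593 + 117.902 = 444.495.
Reliability = 444.495 / 483.992 = 0.9184.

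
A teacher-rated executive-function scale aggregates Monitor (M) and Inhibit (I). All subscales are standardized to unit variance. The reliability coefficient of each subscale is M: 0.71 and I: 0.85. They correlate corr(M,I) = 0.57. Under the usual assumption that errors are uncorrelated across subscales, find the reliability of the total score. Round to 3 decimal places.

0.860

Var(M+I) = 2 + 2·[0.57] = 2 + 1.14 = 3.14.
Under uncorrelated errors the observed covariances equal the true-score covariances, so only the own-variance terms attenuate.
True-score variance = [0.71 + 0.85] + 1.14 = 1.56 + 1.14 = 2.7.
Reliability = 2.7 / 3.14 = 0.860.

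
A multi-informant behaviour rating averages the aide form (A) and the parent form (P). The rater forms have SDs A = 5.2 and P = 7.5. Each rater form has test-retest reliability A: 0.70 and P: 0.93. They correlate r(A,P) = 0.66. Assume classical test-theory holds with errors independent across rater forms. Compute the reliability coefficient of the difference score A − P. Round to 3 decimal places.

Var(A−P) = 5.2² + 7.5² − 2·5.2·7.5·0.66 = 83.29 − 51.48 = 31.81.
Because errors are independent across components, Cov(Tᵢ,Tⱼ) = Cov(Xᵢ,Xⱼ); the off-diagonal part of the true-score variance is the same as above.
True-score variance = [5.2²·0.70 + 7.5²·0.93] − 51.48 = 71.2405 − 51.48 = 19.7605.
Reliability = 19.7605 / 31.81 = 0.621.

0.621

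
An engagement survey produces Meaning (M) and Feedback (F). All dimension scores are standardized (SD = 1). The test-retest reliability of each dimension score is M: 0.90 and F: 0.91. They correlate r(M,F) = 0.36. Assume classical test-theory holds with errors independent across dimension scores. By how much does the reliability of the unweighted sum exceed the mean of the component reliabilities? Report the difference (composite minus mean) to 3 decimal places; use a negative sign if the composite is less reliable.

0.025

Var(sum) = 2 + 0.72 = 2.72; true-score variance = 1.81 + 0.72 = 2.53; composite reliability = 0.9301.
Mean component reliability = 0.9050.
Difference = 0.9301 − 0.9050 = 0.025.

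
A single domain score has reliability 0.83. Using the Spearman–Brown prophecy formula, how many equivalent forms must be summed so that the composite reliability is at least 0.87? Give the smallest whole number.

k ≥ ρ*(1−ρ₁)/(ρ₁(1−ρ*)) = 0.87·0.17 / (0.83·0.13) = 1.371.
Smallest integer k = 2.

2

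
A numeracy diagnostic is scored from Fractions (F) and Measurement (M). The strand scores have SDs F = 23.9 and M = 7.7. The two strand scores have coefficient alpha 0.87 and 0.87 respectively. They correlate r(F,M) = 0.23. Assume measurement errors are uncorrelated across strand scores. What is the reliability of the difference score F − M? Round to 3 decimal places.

Var(F−M) = 23.9² + 7.7² − 2·23.9·7.7·0.23 = 630.5 − 84.6538 = 545.846.
Because errors are independent across components, Cov(Tᵢ,Tⱼ) = Cov(Xᵢ,Xⱼ); the off-diagonal part of the true-score variance is the same as above.
True-score variance = [23.9²·0.87 + 7.7²·0.87] − 84.6538 = 548.535 − 84.6538 = 463.881.
Reliability = 463.881 / 545.846 = 0.850.

0.850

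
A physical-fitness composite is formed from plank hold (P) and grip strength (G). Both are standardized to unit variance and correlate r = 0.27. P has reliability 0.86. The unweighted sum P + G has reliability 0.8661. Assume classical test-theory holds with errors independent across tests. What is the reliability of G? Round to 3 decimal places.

0.800

Var(P+G) = 2 + 2·0.27 = 2.540.
True-score variance = ρ_P + ρ_G + 2·0.27, so 0.8661 = (0.86 + ρ_G + 0.54) / 2.540.
ρ_G = 0.8661·2.540 − 0.86 − 0.54 = 0.800.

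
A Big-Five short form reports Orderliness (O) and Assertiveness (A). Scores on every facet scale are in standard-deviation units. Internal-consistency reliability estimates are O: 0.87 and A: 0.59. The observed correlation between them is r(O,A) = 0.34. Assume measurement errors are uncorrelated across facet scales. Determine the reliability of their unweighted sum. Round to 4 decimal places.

0.7985

Var(O+A) = 2 + 2·[0.34] = 2 + 0.68 = 2.68.
Under uncorrelated errors the observed covariances equal the true-score covariances, so only the own-variance terms attenuate.
True-score variance = [0.87 + 0.59] + 0.68 = 1.46 + 0.68 = 2.14.
Reliability = 2.14 / 2.68 = 0.7985.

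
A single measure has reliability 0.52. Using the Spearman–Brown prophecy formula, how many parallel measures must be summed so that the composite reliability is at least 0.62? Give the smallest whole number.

k ≥ ρ*(1−ρ₁)/(ρ₁(1−ρ*)) = 0.62·0.48 / (0.52·0.38) = 1.506.
Smallest integer k = 2.

2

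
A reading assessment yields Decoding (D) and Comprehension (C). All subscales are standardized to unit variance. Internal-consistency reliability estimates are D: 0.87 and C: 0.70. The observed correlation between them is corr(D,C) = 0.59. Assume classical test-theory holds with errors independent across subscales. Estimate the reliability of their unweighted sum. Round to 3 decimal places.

0.865

Var(D+C) = 2 + 2·[0.59] = 2 + 1.18 = 3.18.
Under uncorrelated errors the observed covariances equal the true-score covariances, so only the own-variance terms attenuate.
True-score variance = [0.87 + 0.70] + 1.18 = 1.57 + 1.18 = 2.75.
Reliability = 2.75 / 3.18 = 0.865.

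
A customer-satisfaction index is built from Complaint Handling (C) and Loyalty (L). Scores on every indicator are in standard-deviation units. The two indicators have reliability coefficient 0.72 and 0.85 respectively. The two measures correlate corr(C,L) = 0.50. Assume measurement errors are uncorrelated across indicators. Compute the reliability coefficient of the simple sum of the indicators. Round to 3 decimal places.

0.857

Var(C+L) = 2 + 2·[0.50] = 2 + 1 = 3.
Under uncorrelated errors the observed covariances equal the true-score covariances, so only the own-variance terms attenuate.
True-score variance = [0.72 + 0.85] + 1 = 1.57 + 1 = 2.57.
Reliability = 2.57 / 3 = 0.857.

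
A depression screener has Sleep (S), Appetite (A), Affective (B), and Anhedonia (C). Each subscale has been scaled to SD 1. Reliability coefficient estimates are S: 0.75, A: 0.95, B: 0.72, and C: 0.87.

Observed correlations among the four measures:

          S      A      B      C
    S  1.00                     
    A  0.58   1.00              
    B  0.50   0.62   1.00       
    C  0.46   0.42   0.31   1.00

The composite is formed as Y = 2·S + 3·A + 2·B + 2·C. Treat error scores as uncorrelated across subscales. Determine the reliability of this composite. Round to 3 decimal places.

0.939

Var(Y) = 2² + 3² + 2² + 2² + 2·[6·0.58 + 4·0.50 + 4·0.46 + 6·0.62 + 6·0.42 + 4·0.31] = 21 + 29.6 = 50.6.
Under uncorrelated errors the observed covariances equal the true-score covariances, so only the own-variance terms attenuate.
True-score variance = [2²·0.75 + 3²·0.95 + 2²·0.72 + 2²·0.87] + 29.6 = 17.91 + 29.6 = 47.51.
Reliability = 47.51 / 50.6 = 0.939.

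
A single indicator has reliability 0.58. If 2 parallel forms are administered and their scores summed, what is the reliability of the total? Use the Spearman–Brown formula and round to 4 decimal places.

ρ_k = kρ / (1 + (k−1)ρ) = 2·0.58 / (1 + 1·0.58) = 1.160 / 1.580 = 0.7342.

0.7342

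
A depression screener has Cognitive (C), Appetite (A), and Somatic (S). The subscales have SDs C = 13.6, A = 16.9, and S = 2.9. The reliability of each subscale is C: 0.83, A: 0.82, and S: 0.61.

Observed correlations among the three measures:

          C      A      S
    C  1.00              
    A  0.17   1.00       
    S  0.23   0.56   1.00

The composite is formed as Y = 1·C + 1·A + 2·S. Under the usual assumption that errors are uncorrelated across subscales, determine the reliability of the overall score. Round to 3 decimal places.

0.868

Var(Y) = 13.6² + 16.9² + 2²·2.9² + 2·[13.6·16.9·0.17 + 2·13.6·2.9·0.23 + 2·16.9·2.9·0.56] = 504.21 + 224.213 = 728.423.
Under uncorrelated errors the observed covariances equal the true-score covariances, so only the own-variance terms attenuate.
True-score variance = [13.6²·0.83 + 16.9²·0.82 + 2²·2.9²·0.61] + 224.213 = 408.237 + 224.213 = 632.45.
Reliability = 632.45 / 728.423 = 0.868.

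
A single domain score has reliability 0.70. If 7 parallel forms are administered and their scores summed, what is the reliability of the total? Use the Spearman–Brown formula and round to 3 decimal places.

0.942

ρ_k = kρ / (1 + (k−1)ρ) = 7·0.70 / (1 + 6·0.70) = 4.900 / 5.200 = 0.942.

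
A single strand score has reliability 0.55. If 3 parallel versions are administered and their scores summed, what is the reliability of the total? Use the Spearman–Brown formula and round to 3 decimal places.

ρ_k = kρ / (1 + (k−1)ρ) = 3·0.55 / (1 + 2·0.55) = 1.650 / 2.100 = 0.786.

0.786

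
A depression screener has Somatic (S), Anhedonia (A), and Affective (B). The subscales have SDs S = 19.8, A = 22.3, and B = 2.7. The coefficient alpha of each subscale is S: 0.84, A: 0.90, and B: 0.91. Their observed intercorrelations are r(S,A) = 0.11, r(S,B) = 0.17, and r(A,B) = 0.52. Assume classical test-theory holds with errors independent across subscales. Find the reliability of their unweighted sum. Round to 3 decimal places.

Var(S+A+B) = 19.8² + 22.3² + 2.7² + 2·[19.8·22.3·0.11 + 19.8·2.7·0.17 + 22.3·2.7·0.52] = 896.62 + 177.934 = 1074.55.
Because errors are independent across components, Cov(Tᵢ,Tⱼ) = Cov(Xᵢ,Xⱼ); the off-diagonal part of the true-score variance is the same as above.
True-score variance = [19.8²·0.84 + 22.3²·0.90 + 2.7²·0.91] + 177.934 = 783.509 + 177.934 = 961.442.
Reliability = 961.442 / 1074.55 = 0.895.

0.895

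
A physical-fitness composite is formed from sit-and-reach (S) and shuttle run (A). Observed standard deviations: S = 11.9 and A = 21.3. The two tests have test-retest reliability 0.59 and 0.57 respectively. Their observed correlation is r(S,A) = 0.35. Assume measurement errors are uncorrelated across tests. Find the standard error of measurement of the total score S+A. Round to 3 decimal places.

Var(total) = 595.3 + 177.429 = 772.729.
True-score variance = 342.153 + 177.429 = 519.582, so reliability = 0.6724.
Error variance = 772.729 − 519.582 = 253.147; SEM = √253.147 = 15.911.

15.911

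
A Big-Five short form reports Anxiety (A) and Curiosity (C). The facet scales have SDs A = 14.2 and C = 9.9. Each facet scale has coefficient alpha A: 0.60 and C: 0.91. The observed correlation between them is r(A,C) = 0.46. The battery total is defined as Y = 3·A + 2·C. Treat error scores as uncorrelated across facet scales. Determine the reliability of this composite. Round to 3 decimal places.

Var(Y) = 3²·14.2² + 2²·9.9² + 2·[6·14.2·9.9·0.46] = 2206.8 + 776.002 = 2982.8.
With uncorrelated errors the cross-covariances are all true-score covariance, so they carry over unchanged; only the diagonal terms shrink to ρᵢσᵢ².
True-score variance = [3²·14.2²·0.60 + 2²·9.9²·0.91] + 776.002 = 1445.61 + 776.002 = 2221.61.
Reliability = 2221.61 / 2982.8 = 0.745.

0.745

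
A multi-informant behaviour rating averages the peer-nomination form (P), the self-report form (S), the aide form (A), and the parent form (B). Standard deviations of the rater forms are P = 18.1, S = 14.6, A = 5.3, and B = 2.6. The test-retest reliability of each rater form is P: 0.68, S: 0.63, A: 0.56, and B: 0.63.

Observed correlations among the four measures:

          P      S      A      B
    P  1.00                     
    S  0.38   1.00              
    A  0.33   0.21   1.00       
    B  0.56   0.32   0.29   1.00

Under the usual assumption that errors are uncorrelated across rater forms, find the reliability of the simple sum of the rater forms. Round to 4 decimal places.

0.7926

Var(P+S+A+B) = 18.1² + 14.6² + 5.3² + 2.6² + 2·[18.1·14.6·0.38 + 18.1·5.3·0.33 + 18.1·2.6·0.56 + 14.6·5.3·0.21 + 14.6·2.6·0.32 + 5.3·2.6·0.29] = 575.62 + 381.645 = 957.265.
Under uncorrelated errors the observed covariances equal the true-score covariances, so only the own-variance terms attenuate.
True-score variance = [18.1²·0.68 + 14.6²·0.63 + 5.3²·0.56 + 2.6²·0.63] + 381.645 = 377.055 + 381.645 = 758.7.
Reliability = 758.7 / 957.265 = 0.7926.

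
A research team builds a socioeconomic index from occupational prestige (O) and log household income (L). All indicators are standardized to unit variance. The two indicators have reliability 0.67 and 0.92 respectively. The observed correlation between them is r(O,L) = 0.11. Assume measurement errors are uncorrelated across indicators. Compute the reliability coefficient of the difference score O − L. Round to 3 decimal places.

Var(O−L) = 1 + 1 − 2·0.11 = 2 − 0.22 = 1.78.
Because errors are independent across components, Cov(Tᵢ,Tⱼ) = Cov(Xᵢ,Xⱼ); the off-diagonal part of the true-score variance is the same as above.
True-score variance = [0.67 + 0.92] − 0.22 = 1.59 − 0.22 = 1.37.
Reliability = 1.37 / 1.78 = 0.770.

0.770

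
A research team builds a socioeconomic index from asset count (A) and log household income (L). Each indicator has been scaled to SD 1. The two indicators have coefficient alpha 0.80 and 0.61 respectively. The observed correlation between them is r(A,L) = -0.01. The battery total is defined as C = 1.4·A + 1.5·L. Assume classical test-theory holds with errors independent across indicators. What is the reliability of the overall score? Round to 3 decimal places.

Var(C) = 1.4² + 1.5² + 2·[2.1·(-0.01)] = 4.21 − 0.042 = 4.168.
Under uncorrelated errors the observed covariances equal the true-score covariances, so only the own-variance terms attenuate.
True-score variance = [1.4²·0.80 + 1.5²·0.61] − 0.042 = 2.9405 − 0.042 = 2.8985.
Reliability = 2.8985 / 4.168 = 0.695.

0.695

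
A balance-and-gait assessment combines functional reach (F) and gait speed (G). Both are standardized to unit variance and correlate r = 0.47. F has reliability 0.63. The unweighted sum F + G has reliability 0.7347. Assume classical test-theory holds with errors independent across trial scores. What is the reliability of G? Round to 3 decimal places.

Var(F+G) = 2 + 2·0.47 = 2.940.
True-score variance = ρ_F + ρ_G + 2·0.47, so 0.7347 = (0.63 + ρ_G + 0.94) / 2.940.
ρ_G = 0.7347·2.940 − 0.63 − 0.94 = 0.590.

0.590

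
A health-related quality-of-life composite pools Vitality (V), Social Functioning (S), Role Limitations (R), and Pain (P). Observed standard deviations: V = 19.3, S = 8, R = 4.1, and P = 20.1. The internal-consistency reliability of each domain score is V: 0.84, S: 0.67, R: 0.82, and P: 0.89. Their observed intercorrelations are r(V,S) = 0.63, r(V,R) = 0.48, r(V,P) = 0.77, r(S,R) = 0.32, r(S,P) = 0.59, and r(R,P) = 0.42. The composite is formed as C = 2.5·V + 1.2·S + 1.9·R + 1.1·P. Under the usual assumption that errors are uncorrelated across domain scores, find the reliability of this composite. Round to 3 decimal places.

0.922

Var(C) = 2.5²·19.3² + 1.2²·8² + 1.9²·4.1² + 1.1²·20.1² + 2·[3·19.3·8·0.63 + 4.75·19.3·4.1·0.48 + 2.75·19.3·20.1·0.77 + 2.28·8·4.1·0.32 + 1.32·8·20.1·0.59 + 2.09·4.1·20.1·0.42] = 2969.76 + 3030.35 = 6000.11.
Because errors are independent across components, Cov(Tᵢ,Tⱼ) = Cov(Xᵢ,Xⱼ); the off-diagonal part of the true-score variance is the same as above.
True-score variance = [2.5²·19.3²·0.84 + 1.2²·8²·0.67 + 1.9²·4.1²·0.82 + 1.1²·20.1²·0.89] + 3030.35 = 2502.16 + 3030.35 = 5532.51.
Reliability = 5532.51 / 6000.11 = 0.922.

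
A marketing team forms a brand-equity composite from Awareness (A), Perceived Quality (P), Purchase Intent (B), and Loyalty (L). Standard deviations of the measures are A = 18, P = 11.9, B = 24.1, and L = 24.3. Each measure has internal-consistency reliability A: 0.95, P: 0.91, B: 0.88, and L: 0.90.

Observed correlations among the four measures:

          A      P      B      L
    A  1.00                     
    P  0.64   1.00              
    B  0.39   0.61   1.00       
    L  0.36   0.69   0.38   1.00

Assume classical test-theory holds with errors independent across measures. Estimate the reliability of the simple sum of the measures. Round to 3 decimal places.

Var(A+P+B+L) = 18² + 11.9² + 24.1² + 24.3² + 2·[18·11.9·0.64 + 18·24.1·0.39 + 18·24.3·0.36 + 11.9·24.1·0.61 + 11.9·24.3·0.69 + 24.1·24.3·0.38] = 1636.91 + 2121.49 = 3758.4.
Under uncorrelated errors the observed covariances equal the true-score covariances, so only the own-variance terms attenuate.
True-score variance = [18²·0.95 + 11.9²·0.91 + 24.1²·0.88 + 24.3²·0.90] + 2121.49 = 1479.22 + 2121.49 = 3600.7.
Reliability = 3600.7 / 3758.4 = 0.958.

0.958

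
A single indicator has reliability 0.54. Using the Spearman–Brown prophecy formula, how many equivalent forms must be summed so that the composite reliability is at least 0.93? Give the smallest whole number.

k ≥ ρ*(1−ρ₁)/(ρ₁(1−ρ*)) = 0.93·0.46 / (0.54·0.07) = 11.317.
Smallest integer k = 12.

12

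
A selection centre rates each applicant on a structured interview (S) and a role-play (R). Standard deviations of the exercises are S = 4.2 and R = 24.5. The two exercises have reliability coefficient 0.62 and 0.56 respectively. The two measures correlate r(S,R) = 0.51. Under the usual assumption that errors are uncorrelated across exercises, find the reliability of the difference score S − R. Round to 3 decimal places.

0.472

Var(S−R) = 4.2² + 24.5² − 2·4.2·24.5·0.51 = 617.89 − 104.958 = 512.932.
Because errors are independent across components, Cov(Tᵢ,Tⱼ) = Cov(Xᵢ,Xⱼ); the off-diagonal part of the true-score variance is the same as above.
True-score variance = [4.2²·0.62 + 24.5²·0.56] − 104.958 = 347.077 − 104.958 = 242.119.
Reliability = 242.119 / 512.932 = 0.472.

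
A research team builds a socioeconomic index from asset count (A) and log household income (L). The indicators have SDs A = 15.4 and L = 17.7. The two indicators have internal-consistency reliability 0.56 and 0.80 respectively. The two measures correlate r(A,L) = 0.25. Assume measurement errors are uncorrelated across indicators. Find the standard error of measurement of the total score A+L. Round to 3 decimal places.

Var(total) = 550.45 + 136.29 = 686.74.
True-score variance = 383.442 + 136.29 = 519.732, so reliability = 0.7568.
Error variance = 686.74 − 519.732 = 167.008; SEM = √167.008 = 12.923.

12.923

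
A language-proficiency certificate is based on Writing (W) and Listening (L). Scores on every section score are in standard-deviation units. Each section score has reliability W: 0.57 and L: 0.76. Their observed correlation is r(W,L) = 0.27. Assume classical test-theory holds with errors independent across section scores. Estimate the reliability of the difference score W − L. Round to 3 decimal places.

0.541

Var(W−L) = 1 + 1 − 2·0.27 = 2 − 0.54 = 1.46.
Because errors are independent across components, Cov(Tᵢ,Tⱼ) = Cov(Xᵢ,Xⱼ); the off-diagonal part of the true-score variance is the same as above.
True-score variance = [0.57 + 0.76] − 0.54 = 1.33 − 0.54 = 0.79.
Reliability = 0.79 / 1.46 = 0.541.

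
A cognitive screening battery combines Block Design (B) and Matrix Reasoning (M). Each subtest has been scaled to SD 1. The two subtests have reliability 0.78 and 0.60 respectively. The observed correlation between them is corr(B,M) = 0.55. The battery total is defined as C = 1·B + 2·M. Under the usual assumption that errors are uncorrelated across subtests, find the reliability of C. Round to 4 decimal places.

Var(C) = 1 + 2² + 2·[2·0.55] = 5 + 2.2 = 7.2.
Under uncorrelated errors the observed covariances equal the true-score covariances, so only the own-variance terms attenuate.
True-score variance = [0.78 + 2²·0.60] + 2.2 = 3.18 + 2.2 = 5.38.
Reliability = 5.38 / 7.2 = 0.7472.

0.7472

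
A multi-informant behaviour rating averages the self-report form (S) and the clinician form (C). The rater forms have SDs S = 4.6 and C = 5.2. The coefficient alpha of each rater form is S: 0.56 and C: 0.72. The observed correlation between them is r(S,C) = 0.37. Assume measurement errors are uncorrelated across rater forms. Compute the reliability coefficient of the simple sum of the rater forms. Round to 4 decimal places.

0.7438

Var(S+C) = 4.6² + 5.2² + 2·[4.6·5.2·0.37] = 48.2 + 17.7008 = 65.9008.
With uncorrelated errors the cross-covariances are all true-score covariance, so they carry over unchanged; only the diagonal terms shrink to ρᵢσᵢ².
True-score variance = [4.6²·0.56 + 5.2²·0.72] + 17.7008 = 31.3184 + 17.7008 = 49.0192.
Reliability = 49.0192 / 65.9008 = 0.7438.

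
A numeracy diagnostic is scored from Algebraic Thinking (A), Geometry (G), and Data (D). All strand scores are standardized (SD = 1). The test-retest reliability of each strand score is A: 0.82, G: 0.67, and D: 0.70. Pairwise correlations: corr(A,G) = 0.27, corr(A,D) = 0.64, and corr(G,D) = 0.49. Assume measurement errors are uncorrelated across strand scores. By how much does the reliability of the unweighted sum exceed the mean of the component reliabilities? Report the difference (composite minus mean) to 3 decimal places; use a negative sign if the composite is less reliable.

Var(sum) = 3 + 2.8 = 5.8; true-score variance = 2.19 + 2.8 = 4.99; composite reliability = 0.8603.
Mean component reliability = 0.7300.
Difference = 0.8603 − 0.7300 = 0.130.

0.130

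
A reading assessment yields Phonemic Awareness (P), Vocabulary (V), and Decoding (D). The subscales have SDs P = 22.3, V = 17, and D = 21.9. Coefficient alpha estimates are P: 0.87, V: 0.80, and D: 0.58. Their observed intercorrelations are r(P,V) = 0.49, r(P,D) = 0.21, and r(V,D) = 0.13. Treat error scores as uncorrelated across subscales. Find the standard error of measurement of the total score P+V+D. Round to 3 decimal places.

17.997

Var(total) = 1265.9 + 673.431 = 1939.33.
True-score variance = 942.016 + 673.431 = 1615.45, so reliability = 0.8330.
Error variance = 1939.33 − 1615.45 = 323.884; SEM = √323.884 = 17.997.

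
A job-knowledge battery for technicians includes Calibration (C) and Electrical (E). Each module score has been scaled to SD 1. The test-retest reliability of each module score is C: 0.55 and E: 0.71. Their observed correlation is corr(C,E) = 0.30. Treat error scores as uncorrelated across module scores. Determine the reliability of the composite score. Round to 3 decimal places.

0.715

Var(C+E) = 2 + 2·[0.30] = 2 + 0.6 = 2.6.
Under uncorrelated errors the observed covariances equal the true-score covariances, so only the own-variance terms attenuate.
True-score variance = [0.55 + 0.71] + 0.6 = 1.26 + 0.6 = 1.86.
Reliability = 1.86 / 2.6 = 0.715.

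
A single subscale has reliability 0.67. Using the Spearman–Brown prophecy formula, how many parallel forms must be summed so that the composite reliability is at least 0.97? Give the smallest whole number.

k ≥ ρ*(1−ρ₁)/(ρ₁(1−ρ*)) = 0.97·0.33 / (0.67·0.03) = 15.925.
Smallest integer k = 16.

16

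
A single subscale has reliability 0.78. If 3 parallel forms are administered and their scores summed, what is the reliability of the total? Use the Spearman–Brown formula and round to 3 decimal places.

ρ_k = kρ / (1 + (k−1)ρ) = 3·0.78 / (1 + 2·0.78) = 2.340 / 2.560 = 0.914.

0.914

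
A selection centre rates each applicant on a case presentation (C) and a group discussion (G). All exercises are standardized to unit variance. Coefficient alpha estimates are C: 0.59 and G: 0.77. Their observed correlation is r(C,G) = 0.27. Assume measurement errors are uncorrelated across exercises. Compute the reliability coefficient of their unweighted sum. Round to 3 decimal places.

0.748

Var(C+G) = 2 + 2·[0.27] = 2 + 0.54 = 2.54.
Because errors are independent across components, Cov(Tᵢ,Tⱼ) = Cov(Xᵢ,Xⱼ); the off-diagonal part of the true-score variance is the same as above.
True-score variance = [0.59 + 0.77] + 0.54 = 1.36 + 0.54 = 1.9.
Reliability = 1.9 / 2.54 = 0.748.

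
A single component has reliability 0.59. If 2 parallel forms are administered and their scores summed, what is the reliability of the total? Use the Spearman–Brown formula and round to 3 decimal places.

ρ_k = kρ / (1 + (k−1)ρ) = 2·0.59 / (1 + 1·0.59) = 1.180 / 1.590 = 0.742.

0.742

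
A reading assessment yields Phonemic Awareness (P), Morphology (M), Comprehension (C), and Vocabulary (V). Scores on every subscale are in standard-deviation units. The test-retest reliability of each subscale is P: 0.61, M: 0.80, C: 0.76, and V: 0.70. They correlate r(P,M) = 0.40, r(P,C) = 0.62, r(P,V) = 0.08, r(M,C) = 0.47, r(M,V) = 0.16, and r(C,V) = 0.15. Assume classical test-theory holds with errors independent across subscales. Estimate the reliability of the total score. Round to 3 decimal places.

0.854

Var(P+M+C+V) = 4 + 2·[0.40 + 0.62 + 0.08 + 0.47 + 0.16 + 0.15] = 4 + 3.76 = 7.76.
Under uncorrelated errors the observed covariances equal the true-score covariances, so only the own-variance terms attenuate.
True-score variance = [0.61 + 0.80 + 0.76 + 0.70] + 3.76 = 2.87 + 3.76 = 6.63.
Reliability = 6.63 / 7.76 = 0.854.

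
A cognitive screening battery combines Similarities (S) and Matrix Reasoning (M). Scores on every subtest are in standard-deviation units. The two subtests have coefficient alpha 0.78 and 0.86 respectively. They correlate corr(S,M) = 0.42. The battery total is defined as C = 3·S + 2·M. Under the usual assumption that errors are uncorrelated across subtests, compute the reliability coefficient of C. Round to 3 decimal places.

0.859

Var(C) = 3² + 2² + 2·[6·0.42] = 13 + 5.04 = 18.04.
With uncorrelated errors the cross-covariances are all true-score covariance, so they carry over unchanged; only the diagonal terms shrink to ρᵢσᵢ².
True-score variance = [3²·0.78 + 2²·0.86] + 5.04 = 10.46 + 5.04 = 15.5.
Reliability = 15.5 / 18.04 = 0.859.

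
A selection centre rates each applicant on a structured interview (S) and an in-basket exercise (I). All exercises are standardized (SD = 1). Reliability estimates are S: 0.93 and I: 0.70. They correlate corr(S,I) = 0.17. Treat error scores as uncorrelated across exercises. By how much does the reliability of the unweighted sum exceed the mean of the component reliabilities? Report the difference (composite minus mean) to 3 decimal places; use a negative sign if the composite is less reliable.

Var(sum) = 2 + 0.34 = 2.34; true-score variance = 1.63 + 0.34 = 1.97; composite reliability = 0.8419.
Mean component reliability = 0.8150.
Difference = 0.8419 − 0.8150 = 0.027.

0.027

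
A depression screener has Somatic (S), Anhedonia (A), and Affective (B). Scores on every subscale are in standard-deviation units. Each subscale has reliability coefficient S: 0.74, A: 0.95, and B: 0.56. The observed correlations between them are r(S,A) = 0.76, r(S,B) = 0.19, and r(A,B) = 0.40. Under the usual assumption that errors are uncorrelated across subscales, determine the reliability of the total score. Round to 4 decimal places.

0.8684

Var(S+A+B) = 3 + 2·[0.76 + 0.19 + 0.40] = 3 + 2.7 = 5.7.
Under uncorrelated errors the observed covariances equal the true-score covariances, so only the own-variance terms attenuate.
True-score variance = [0.74 + 0.95 + 0.56] + 2.7 = 2.25 + 2.7 = 4.95.
Reliability = 4.95 / 5.7 = 0.8684.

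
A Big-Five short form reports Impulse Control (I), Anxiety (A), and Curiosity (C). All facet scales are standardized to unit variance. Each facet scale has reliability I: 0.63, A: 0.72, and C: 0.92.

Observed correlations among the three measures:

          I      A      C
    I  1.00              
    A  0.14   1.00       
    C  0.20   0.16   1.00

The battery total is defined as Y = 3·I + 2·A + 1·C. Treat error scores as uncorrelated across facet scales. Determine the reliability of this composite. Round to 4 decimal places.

0.7414

Var(Y) = 3² + 2² + 1 + 2·[6·0.14 + 3·0.20 + 2·0.16] = 14 + 3.52 = 17.52.
Because errors are independent across components, Cov(Tᵢ,Tⱼ) = Cov(Xᵢ,Xⱼ); the off-diagonal part of the true-score variance is the same as above.
True-score variance = [3²·0.63 + 2²·0.72 + 0.92] + 3.52 = 9.47 + 3.52 = 12.99.
Reliability = 12.99 / 17.52 = 0.7414.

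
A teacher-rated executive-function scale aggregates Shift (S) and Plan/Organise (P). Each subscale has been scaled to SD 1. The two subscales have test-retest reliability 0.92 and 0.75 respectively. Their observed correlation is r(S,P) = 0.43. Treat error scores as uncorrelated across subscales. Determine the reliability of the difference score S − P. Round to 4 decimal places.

0.7105

Var(S−P) = 1 + 1 − 2·0.43 = 2 − 0.86 = 1.14.
Because errors are independent across components, Cov(Tᵢ,Tⱼ) = Cov(Xᵢ,Xⱼ); the off-diagonal part of the true-score variance is the same as above.
True-score variance = [0.92 + 0.75] − 0.86 = 1.67 − 0.86 = 0.81.
Reliability = 0.81 / 1.14 = 0.7105.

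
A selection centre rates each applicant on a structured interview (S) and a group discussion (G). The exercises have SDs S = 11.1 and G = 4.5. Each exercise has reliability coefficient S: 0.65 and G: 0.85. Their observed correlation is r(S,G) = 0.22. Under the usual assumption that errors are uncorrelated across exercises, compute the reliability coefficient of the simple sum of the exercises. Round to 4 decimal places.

Var(S+G) = 11.1² + 4.5² + 2·[11.1·4.5·0.22] = 143.46 + 21.978 = 165.438.
Under uncorrelated errors the observed covariances equal the true-score covariances, so only the own-variance terms attenuate.
True-score variance = [11.1²·0.65 + 4.5²·0.85] + 21.978 = 97.299 + 21.978 = 119.277.
Reliability = 119.277 / 165.438 = 0.7210.

0.7210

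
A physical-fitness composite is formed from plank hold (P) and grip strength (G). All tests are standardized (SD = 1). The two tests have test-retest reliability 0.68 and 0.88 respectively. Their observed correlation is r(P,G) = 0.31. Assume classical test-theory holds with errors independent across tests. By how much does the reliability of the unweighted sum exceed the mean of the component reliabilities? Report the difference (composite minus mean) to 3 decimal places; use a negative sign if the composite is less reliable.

0.052

Var(sum) = 2 + 0.62 = 2.62; true-score variance = 1.56 + 0.62 = 2.18; composite reliability = 0.8321.
Mean component reliability = 0.7800.
Difference = 0.8321 − 0.7800 = 0.052.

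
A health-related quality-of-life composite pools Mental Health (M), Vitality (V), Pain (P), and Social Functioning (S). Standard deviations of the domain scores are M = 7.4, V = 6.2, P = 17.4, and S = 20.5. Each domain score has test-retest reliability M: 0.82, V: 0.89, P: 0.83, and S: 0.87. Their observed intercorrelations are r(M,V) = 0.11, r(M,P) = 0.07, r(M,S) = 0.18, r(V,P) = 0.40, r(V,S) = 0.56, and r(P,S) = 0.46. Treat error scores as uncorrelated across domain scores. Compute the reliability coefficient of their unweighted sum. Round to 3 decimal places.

0.917

Var(M+V+P+S) = 7.4² + 6.2² + 17.4² + 20.5² + 2·[7.4·6.2·0.11 + 7.4·17.4·0.07 + 7.4·20.5·0.18 + 6.2·17.4·0.40 + 6.2·20.5·0.56 + 17.4·20.5·0.46] = 816.21 + 639.552 = 1455.76.
Because errors are independent across components, Cov(Tᵢ,Tⱼ) = Cov(Xᵢ,Xⱼ); the off-diagonal part of the true-score variance is the same as above.
True-score variance = [7.4²·0.82 + 6.2²·0.89 + 17.4²·0.83 + 20.5²·0.87] + 639.552 = 696.023 + 639.552 = 1335.58.
Reliability = 1335.58 / 1455.76 = 0.917.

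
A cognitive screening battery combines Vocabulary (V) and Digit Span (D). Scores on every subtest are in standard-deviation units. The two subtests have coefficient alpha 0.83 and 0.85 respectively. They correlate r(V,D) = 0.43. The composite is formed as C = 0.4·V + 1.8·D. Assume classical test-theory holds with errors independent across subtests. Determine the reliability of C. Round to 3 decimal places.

Var(C) = 0.4² + 1.8² + 2·[0.72·0.43] = 3.4 + 0.6192 = 4.0192.
Under uncorrelated errors the observed covariances equal the true-score covariances, so only the own-variance terms attenuate.
True-score variance = [0.4²·0.83 + 1.8²·0.85] + 0.6192 = 2.8868 + 0.6192 = 3.506.
Reliability = 3.506 / 4.0192 = 0.872.

0.872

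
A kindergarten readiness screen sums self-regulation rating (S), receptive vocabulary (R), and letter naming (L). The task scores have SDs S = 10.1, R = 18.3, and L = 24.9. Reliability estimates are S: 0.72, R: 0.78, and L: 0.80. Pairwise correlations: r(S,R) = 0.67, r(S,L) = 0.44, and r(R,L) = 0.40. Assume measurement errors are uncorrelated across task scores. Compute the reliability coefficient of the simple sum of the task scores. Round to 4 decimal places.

Var(S+R+L) = 10.1² + 18.3² + 24.9² + 2·[10.1·18.3·0.67 + 10.1·24.9·0.44 + 18.3·24.9·0.40] = 1056.91 + 833.519 = 1890.43.
Under uncorrelated errors the observed covariances equal the true-score covariances, so only the own-variance terms attenuate.
True-score variance = [10.1²·0.72 + 18.3²·0.78 + 24.9²·0.80] + 833.519 = 830.669 + 833.519 = 1664.19.
Reliability = 1664.19 / 1890.43 = 0.8803.

0.8803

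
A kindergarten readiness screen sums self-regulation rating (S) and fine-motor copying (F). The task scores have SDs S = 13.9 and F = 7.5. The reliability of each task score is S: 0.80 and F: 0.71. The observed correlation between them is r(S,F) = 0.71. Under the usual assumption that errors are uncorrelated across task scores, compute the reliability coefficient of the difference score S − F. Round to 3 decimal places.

0.458

Var(S−F) = 13.9² + 7.5² − 2·13.9·7.5·0.71 = 249.46 − 148.035 = 101.425.
Because errors are independent across components, Cov(Tᵢ,Tⱼ) = Cov(Xᵢ,Xⱼ); the off-diagonal part of the true-score variance is the same as above.
True-score variance = [13.9²·0.80 + 7.5²·0.71] − 148.035 = 194.506 − 148.035 = 46.4705.
Reliability = 46.4705 / 101.425 = 0.458.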